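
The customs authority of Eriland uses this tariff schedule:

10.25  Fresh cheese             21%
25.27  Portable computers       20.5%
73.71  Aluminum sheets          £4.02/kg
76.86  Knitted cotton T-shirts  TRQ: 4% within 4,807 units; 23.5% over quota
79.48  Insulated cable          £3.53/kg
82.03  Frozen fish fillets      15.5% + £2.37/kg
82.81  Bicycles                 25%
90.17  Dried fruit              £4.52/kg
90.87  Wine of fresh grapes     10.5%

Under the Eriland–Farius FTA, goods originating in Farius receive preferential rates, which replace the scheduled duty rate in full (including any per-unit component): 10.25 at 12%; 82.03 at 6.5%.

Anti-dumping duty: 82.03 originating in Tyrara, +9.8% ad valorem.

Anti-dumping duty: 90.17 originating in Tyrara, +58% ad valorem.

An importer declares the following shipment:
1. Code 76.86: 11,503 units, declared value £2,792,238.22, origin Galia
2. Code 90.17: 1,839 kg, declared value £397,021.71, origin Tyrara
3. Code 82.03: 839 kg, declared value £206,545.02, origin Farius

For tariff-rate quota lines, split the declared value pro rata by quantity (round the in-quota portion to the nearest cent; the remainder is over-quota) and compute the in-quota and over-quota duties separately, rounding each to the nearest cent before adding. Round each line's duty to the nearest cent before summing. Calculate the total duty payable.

£680,650.30

Line 1 (76.86, Galia, 11,503 units, £2,792,238.22):
Code 76.86 is under a tariff-rate quota (threshold 4,807 units). In-quota: 4,807 units at 4%; over-quota: 6,696 units at 23.5%.
Pro-rata value split: in-quota = £2,792,238.22 × 4,807/11,503 = £1,166,851.18; over-quota = £2,792,238.22 − £1,166,851.18 = £1,625,387.04.
In-quota duty = £1,166,851.18 × 4% = £46,674.05. Over-quota duty = £1,625,387.04 × 23.5% = £381,965.95.
Line duty = £46,674.05 + £381,965.95 = £428,640.00.
Line 2 (90.17, Tyrara, 1,839 kg, £397,021.71):
Base rate for 90.17 is £4.52/kg.
Additional duty on 90.17 from Tyrara: +58% ad valorem. Applied ad valorem rate = 58%.
Duty = £397,021.71 × 58% + 1,839 × £4.52 = £238,584.87.
Line 3 (82.03, Farius, 839 kg, £206,545.02):
Base rate for 82.03 is 15.5% + £2.37/kg.
Origin Farius qualifies under the Eriland–Farius agreement and 82.03 is covered: preferential rate 6.5% applies instead.
The additional-duty order on 82.03 targets Tyrara, not Farius; it does not apply.
Duty = £206,545.02 × 6.5% = £13,425.43.
Total = £428,640.00 + £238,584.87 + £13,425.43 = £680,650.30.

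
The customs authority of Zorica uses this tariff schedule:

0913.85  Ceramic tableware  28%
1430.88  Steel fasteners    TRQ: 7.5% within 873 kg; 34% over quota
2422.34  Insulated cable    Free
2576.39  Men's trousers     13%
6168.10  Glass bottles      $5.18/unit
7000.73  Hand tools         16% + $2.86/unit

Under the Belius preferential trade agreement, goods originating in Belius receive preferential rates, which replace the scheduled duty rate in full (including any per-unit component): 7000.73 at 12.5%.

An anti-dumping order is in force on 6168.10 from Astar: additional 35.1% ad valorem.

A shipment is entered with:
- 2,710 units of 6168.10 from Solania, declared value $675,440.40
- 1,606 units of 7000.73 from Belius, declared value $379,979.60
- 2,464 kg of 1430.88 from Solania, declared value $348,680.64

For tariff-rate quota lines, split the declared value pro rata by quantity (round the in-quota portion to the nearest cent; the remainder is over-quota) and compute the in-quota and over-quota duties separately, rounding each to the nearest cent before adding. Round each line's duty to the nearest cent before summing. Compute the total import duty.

Line 1 (6168.10, Solania, 2,710 units, $675,440.40):
Base rate for 6168.10 is $5.18/unit.
The additional-duty order on 6168.10 targets Astar, not Solania; it does not apply.
Duty = 2,710 × $5.18 = $14,037.80.
Line 2 (7000.73, Belius, 1,606 units, $379,979.60):
Base rate for 7000.73 is 16% + $2.86/unit.
Origin Belius qualifies under the Zorica–Belius agreement and 7000.73 is covered: preferential rate 12.5% applies instead.
Duty = $379,979.60 × 12.5% = $47,497.45.
Line 3 (1430.88, Solania, 2,464 kg, $348,680.64):
Code 1430.88 is under a tariff-rate quota (threshold 873 kg). In-quota: 873 kg at 7.5%; over-quota: 1,591 kg at 34%.
Pro-rata value split: in-quota = $348,680.64 × 873/2,464 = $123,538.23; over-quota = $348,680.64 − $123,538.23 = $225,142.41.
In-quota duty = $123,538.23 × 7.5% = $9,265.37. Over-quota duty = $225,142.41 × 34% = $76,548.42.
Line duty = $9,265.37 + $76,548.42 = $85,813.79.
Total = $14,037.80 + $47,497.45 + $85,813.79 = $147,349.04.

$147,349.04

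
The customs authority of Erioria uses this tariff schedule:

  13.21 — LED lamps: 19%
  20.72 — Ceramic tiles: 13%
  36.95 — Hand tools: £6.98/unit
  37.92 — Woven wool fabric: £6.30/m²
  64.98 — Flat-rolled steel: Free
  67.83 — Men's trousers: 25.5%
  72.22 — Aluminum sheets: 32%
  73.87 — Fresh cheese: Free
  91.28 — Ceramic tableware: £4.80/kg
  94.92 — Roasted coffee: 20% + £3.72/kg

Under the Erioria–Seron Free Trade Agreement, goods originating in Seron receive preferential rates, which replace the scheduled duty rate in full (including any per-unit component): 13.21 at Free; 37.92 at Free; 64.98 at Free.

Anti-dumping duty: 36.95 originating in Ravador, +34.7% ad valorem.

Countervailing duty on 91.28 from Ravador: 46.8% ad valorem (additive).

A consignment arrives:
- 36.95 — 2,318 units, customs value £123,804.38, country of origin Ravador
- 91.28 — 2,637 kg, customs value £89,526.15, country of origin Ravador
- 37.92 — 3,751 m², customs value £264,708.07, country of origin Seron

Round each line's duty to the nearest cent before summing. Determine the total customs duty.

Line 1 (36.95, Ravador, 2,318 units, £123,804.38):
Base rate for 36.95 is £6.98/unit.
Additional duty on 36.95 from Ravador: +34.7% ad valorem. Applied ad valorem rate = 34.7%.
Duty = £123,804.38 × 34.7% + 2,318 × £6.98 = £59,139.76.
Line 2 (91.28, Ravador, 2,637 kg, £89,526.15):
Base rate for 91.28 is £4.80/kg.
Additional duty on 91.28 from Ravador: +46.8% ad valorem. Applied ad valorem rate = 46.8%.
Duty = £89,526.15 × 46.8% + 2,637 × £4.80 = £54,555.84.
Line 3 (37.92, Seron, 3,751 m², £264,708.07):
Base rate for 37.92 is £6.30/m².
Origin Seron qualifies under the Erioria–Seron agreement and 37.92 is covered: preferential rate Free applies instead.
Duty = £264,708.07 × 0% = £0.00.
Total = £59,139.76 + £54,555.84 + £0.00 = £113,695.60.

£113,695.60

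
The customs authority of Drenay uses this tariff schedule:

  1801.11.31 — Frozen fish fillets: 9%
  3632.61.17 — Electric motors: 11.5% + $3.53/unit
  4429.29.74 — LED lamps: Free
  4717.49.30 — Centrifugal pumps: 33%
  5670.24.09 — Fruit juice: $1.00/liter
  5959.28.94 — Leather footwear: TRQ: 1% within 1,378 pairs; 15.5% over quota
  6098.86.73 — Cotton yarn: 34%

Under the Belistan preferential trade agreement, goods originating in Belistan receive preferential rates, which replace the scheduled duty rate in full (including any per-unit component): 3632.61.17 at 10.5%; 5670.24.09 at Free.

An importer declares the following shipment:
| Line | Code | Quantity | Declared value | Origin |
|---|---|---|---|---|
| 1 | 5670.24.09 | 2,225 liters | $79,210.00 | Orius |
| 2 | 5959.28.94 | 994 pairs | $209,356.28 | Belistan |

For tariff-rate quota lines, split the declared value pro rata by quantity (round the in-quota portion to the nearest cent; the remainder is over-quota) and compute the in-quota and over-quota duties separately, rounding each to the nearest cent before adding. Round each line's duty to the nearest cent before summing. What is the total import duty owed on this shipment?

Line 1 (5670.24.09, Orius, 2,225 liters, $79,210.00):
Base rate for 5670.24.09 is $1.00/liter.
5670.24.09 has an FTA preferential rate, but origin Orius is not Belistan; base rate stands.
Duty = 2,225 × $1.00 = $2,225.00.
Line 2 (5959.28.94, Belistan, 994 pairs, $209,356.28):
Code 5959.28.94 is under a tariff-rate quota (threshold 1,378 pairs). Quantity 994 pairs is within the quota, so the in-quota rate 1% applies to the full value.
Duty = $209,356.28 × 1% = $2,093.56.
Total = $2,225.00 + $2,093.56 = $4,318.56.

$4,318.56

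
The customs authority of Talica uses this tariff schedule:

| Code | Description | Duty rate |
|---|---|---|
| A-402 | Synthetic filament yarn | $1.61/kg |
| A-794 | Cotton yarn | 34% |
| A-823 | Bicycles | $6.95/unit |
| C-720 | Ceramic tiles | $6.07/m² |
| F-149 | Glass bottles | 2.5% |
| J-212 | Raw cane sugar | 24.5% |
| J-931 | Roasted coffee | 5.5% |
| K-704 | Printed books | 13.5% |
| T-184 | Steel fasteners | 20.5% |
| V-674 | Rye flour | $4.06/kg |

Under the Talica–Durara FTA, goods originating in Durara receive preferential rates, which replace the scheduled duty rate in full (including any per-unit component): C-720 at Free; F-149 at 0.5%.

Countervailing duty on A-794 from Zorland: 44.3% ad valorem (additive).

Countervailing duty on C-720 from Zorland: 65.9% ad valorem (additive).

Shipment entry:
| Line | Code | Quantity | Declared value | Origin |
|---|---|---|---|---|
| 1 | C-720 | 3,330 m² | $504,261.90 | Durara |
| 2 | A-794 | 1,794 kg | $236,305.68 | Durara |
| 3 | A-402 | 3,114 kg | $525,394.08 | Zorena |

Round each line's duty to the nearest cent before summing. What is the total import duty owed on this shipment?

$85,357.47

Line 1 (C-720, Durara, 3,330 m², $504,261.90):
Base rate for C-720 is $6.07/m².
Origin Durara qualifies under the Talica–Durara agreement and C-720 is covered: preferential rate Free applies instead.
The additional-duty order on C-720 targets Zorland, not Durara; it does not apply.
Duty = $504,261.90 × 0% = $0.00.
Line 2 (A-794, Durara, 1,794 kg, $236,305.68):
Base rate for A-794 is 34%.
Origin Durara is the FTA partner but A-794 is not on the preference list; base rate stands.
The additional-duty order on A-794 targets Zorland, not Durara; it does not apply.
Duty = $236,305.68 × 34% = $80,343.93.
Line 3 (A-402, Zorena, 3,114 kg, $525,394.08):
Base rate for A-402 is $1.61/kg.
Duty = 3,114 × $1.61 = $5,013.54.
Total = $0.00 + $80,343.93 + $5,013.54 = $85,357.47.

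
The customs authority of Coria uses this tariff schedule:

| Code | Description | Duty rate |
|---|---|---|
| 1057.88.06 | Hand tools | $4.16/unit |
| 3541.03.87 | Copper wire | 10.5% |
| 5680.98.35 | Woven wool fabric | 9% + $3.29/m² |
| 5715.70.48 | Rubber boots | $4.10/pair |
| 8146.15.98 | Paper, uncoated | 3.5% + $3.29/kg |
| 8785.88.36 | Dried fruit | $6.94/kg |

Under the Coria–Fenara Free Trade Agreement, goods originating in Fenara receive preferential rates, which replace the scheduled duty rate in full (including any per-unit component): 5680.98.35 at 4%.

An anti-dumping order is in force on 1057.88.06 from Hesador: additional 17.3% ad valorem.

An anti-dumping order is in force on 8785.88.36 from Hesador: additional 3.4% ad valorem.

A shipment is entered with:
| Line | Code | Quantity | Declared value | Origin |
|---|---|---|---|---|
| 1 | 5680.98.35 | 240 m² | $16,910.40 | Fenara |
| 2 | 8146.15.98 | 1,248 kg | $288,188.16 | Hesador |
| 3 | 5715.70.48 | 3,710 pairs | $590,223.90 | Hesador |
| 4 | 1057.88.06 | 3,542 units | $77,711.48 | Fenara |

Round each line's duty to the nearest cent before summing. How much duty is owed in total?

Line 1 (5680.98.35, Fenara, 240 m², $16,910.40):
Base rate for 5680.98.35 is 9% + $3.29/m².
Origin Fenara qualifies under the Coria–Fenara agreement and 5680.98.35 is covered: preferential rate 4% applies instead.
Duty = $16,910.40 × 4% = $676.42.
Line 2 (8146.15.98, Hesador, 1,248 kg, $288,188.16):
Base rate for 8146.15.98 is 3.5% + $3.29/kg.
Duty = $288,188.16 × 3.5% + 1,248 × $3.29 = $14,192.51.
Line 3 (5715.70.48, Hesador, 3,710 pairs, $590,223.90):
Base rate for 5715.70.48 is $4.10/pair.
Duty = 3,710 × $4.10 = $15,211.00.
Line 4 (1057.88.06, Fenara, 3,542 units, $77,711.48):
Base rate for 1057.88.06 is $4.16/unit.
Origin Fenara is the FTA partner but 1057.88.06 is not on the preference list; base rate stands.
The additional-duty order on 1057.88.06 targets Hesador, not Fenara; it does not apply.
Duty = 3,542 × $4.16 = $14,734.72.
Total = $676.42 + $14,192.51 + $15,211.00 + $14,734.72 = $44,814.65.

$44,814.65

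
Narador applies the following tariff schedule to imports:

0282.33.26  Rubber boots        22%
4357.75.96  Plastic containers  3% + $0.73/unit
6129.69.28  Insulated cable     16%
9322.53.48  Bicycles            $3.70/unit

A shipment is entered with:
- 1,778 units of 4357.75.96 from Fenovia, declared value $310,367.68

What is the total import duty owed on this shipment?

$10,608.97

Line 1 (4357.75.96, Fenovia, 1,778 units, $310,367.68):
Base rate for 4357.75.96 is 3% + $0.73/unit.
Duty = $310,367.68 × 3% + 1,778 × $0.73 = $10,608.97.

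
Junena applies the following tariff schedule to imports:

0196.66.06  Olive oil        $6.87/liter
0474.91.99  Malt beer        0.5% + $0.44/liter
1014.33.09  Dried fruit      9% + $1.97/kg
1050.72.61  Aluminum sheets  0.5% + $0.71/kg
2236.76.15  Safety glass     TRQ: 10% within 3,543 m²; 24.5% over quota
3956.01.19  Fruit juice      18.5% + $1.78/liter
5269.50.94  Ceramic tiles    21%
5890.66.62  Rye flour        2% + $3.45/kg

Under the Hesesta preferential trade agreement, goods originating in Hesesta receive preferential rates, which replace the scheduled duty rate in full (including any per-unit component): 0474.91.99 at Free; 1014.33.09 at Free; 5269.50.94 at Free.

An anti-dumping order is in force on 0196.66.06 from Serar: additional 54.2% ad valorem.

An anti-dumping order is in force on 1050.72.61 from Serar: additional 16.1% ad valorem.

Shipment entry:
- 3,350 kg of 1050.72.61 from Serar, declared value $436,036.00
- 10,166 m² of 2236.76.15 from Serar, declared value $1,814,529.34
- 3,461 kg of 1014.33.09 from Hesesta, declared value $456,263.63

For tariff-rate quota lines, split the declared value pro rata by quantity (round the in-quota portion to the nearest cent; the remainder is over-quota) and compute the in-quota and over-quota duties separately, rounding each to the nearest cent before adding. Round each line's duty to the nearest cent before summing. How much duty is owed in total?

Line 1 (1050.72.61, Serar, 3,350 kg, $436,036.00):
Base rate for 1050.72.61 is 0.5% + $0.71/kg.
Additional duty on 1050.72.61 from Serar: +16.1%. Applied ad valorem rate: 0.5% + 16.1% = 16.6%.
Duty = $436,036.00 × 16.6% + 3,350 × $0.71 = $74,760.48.
Line 2 (2236.76.15, Serar, 10,166 m², $1,814,529.34):
Code 2236.76.15 is under a tariff-rate quota (threshold 3,543 m²). In-quota: 3,543 m² at 10%; over-quota: 6,623 m² at 24.5%.
Pro-rata value split: in-quota = $1,814,529.34 × 3,543/10,166 = $632,390.07; over-quota = $1,814,529.34 − $632,390.07 = $1,182,139.27.
In-quota duty = $632,390.07 × 10% = $63,239.01. Over-quota duty = $1,182,139.27 × 24.5% = $289,624.12.
Line duty = $63,239.01 + $289,624.12 = $352,863.13.
Line 3 (1014.33.09, Hesesta, 3,461 kg, $456,263.63):
Base rate for 1014.33.09 is 9% + $1.97/kg.
Origin Hesesta qualifies under the Junena–Hesesta agreement and 1014.33.09 is covered: preferential rate Free applies instead.
Duty = $456,263.63 × 0% = $0.00.
Total = $74,760.48 + $352,863.13 + $0.00 = $427,623.61.

$427,623.61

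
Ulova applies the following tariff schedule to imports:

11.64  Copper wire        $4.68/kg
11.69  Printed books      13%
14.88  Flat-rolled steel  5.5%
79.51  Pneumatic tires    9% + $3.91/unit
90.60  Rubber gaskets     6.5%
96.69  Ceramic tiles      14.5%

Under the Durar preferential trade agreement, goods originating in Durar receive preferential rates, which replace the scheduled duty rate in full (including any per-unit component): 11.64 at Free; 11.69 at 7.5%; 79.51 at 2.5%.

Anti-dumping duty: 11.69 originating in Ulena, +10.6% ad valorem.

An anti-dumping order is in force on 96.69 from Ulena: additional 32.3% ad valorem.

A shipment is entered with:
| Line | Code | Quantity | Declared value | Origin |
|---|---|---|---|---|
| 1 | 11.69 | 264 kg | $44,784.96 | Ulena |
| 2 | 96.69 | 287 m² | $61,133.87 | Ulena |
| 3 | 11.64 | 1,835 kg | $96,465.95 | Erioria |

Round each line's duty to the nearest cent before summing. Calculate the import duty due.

Line 1 (11.69, Ulena, 264 kg, $44,784.96):
Base rate for 11.69 is 13%.
11.69 has an FTA preferential rate, but origin Ulena is not Durar; base rate stands.
Additional duty on 11.69 from Ulena: +10.6%. Applied ad valorem rate: 13% + 10.6% = 23.6%.
Duty = $44,784.96 × 23.6% = $10,569.25.
Line 2 (96.69, Ulena, 287 m², $61,133.87):
Base rate for 96.69 is 14.5%.
Additional duty on 96.69 from Ulena: +32.3%. Applied ad valorem rate: 14.5% + 32.3% = 46.8%.
Duty = $61,133.87 × 46.8% = $28,610.65.
Line 3 (11.64, Erioria, 1,835 kg, $96,465.95):
Base rate for 11.64 is $4.68/kg.
11.64 has an FTA preferential rate, but origin Erioria is not Durar; base rate stands.
Duty = 1,835 × $4.68 = $8,587.80.
Total = $10,569.25 + $28,610.65 + $8,587.80 = $47,767.70.

$47,767.70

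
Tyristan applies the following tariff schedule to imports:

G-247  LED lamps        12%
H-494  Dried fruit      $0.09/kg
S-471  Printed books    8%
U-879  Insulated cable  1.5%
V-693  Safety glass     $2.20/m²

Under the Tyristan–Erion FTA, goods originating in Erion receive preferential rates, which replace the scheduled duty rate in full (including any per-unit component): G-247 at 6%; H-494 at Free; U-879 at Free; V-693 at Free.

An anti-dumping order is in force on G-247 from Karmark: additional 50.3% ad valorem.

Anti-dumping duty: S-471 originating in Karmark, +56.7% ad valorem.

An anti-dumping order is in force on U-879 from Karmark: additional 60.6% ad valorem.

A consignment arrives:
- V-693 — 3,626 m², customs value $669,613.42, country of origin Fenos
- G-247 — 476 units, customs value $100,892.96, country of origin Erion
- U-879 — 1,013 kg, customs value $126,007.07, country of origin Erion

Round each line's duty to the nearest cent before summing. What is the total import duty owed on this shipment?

Line 1 (V-693, Fenos, 3,626 m², $669,613.42):
Base rate for V-693 is $2.20/m².
V-693 has an FTA preferential rate, but origin Fenos is not Erion; base rate stands.
Duty = 3,626 × $2.20 = $7,977.20.
Line 2 (G-247, Erion, 476 units, $100,892.96):
Base rate for G-247 is 12%.
Origin Erion qualifies under the Tyristan–Erion agreement and G-247 is covered: preferential rate 6% applies instead.
The additional-duty order on G-247 targets Karmark, not Erion; it does not apply.
Duty = $100,892.96 × 6% = $6,053.58.
Line 3 (U-879, Erion, 1,013 kg, $126,007.07):
Base rate for U-879 is 1.5%.
Origin Erion qualifies under the Tyristan–Erion agreement and U-879 is covered: preferential rate Free applies instead.
The additional-duty order on U-879 targets Karmark, not Erion; it does not apply.
Duty = $126,007.07 × 0% = $0.00.
Total = $7,977.20 + $6,053.58 + $0.00 = $14,030.78.

$14,030.78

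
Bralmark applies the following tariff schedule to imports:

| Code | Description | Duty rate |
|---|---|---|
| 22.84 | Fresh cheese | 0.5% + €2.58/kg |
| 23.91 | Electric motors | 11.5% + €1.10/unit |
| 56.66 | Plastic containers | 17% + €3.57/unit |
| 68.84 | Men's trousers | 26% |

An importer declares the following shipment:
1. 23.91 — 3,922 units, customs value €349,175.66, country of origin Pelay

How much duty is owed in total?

€44,469.40

Line 1 (23.91, Pelay, 3,922 units, €349,175.66):
Base rate for 23.91 is 11.5% + €1.10/unit.
Duty = €349,175.66 × 11.5% + 3,922 × €1.10 = €44,469.40.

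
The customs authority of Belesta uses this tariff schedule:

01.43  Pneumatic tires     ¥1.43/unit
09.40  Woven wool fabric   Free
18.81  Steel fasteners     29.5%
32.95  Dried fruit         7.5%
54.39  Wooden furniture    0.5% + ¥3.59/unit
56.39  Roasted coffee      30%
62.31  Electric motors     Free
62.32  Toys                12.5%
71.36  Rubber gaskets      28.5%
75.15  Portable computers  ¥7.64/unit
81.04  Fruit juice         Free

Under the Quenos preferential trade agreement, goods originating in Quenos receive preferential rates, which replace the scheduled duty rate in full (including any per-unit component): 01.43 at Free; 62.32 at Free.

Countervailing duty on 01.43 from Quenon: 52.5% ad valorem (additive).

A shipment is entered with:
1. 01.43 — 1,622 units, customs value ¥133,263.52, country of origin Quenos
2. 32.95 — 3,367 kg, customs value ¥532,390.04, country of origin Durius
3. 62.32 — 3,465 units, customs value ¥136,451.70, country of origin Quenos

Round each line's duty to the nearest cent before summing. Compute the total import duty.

Line 1 (01.43, Quenos, 1,622 units, ¥133,263.52):
Base rate for 01.43 is ¥1.43/unit.
Origin Quenos qualifies under the Belesta–Quenos agreement and 01.43 is covered: preferential rate Free applies instead.
The additional-duty order on 01.43 targets Quenon, not Quenos; it does not apply.
Duty = ¥133,263.52 × 0% = ¥0.00.
Line 2 (32.95, Durius, 3,367 kg, ¥532,390.04):
Base rate for 32.95 is 7.5%.
Duty = ¥532,390.04 × 7.5% = ¥39,929.25.
Line 3 (62.32, Quenos, 3,465 units, ¥136,451.70):
Base rate for 62.32 is 12.5%.
Origin Quenos qualifies under the Belesta–Quenos agreement and 62.32 is covered: preferential rate Free applies instead.
Duty = ¥136,451.70 × 0% = ¥0.00.
Total = ¥0.00 + ¥39,929.25 + ¥0.00 = ¥39,929.25.

¥39,929.25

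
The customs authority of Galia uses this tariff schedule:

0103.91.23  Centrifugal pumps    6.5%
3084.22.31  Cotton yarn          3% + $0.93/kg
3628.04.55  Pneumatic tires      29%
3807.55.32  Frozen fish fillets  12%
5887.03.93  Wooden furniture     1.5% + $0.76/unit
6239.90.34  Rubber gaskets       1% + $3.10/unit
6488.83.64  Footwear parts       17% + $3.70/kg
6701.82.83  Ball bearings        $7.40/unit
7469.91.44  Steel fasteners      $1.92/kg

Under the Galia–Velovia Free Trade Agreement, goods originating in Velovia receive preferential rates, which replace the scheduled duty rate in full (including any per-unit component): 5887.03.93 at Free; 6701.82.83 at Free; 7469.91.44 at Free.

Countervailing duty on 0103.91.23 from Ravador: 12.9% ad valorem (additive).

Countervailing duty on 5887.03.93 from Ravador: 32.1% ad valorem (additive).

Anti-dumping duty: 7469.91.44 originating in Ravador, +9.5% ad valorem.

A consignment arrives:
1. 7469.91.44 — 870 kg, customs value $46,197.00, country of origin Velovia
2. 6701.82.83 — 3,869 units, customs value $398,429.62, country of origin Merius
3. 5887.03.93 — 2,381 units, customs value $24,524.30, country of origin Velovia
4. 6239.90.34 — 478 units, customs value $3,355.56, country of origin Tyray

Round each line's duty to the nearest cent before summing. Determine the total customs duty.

$30,145.96

Line 1 (7469.91.44, Velovia, 870 kg, $46,197.00):
Base rate for 7469.91.44 is $1.92/kg.
Origin Velovia qualifies under the Galia–Velovia agreement and 7469.91.44 is covered: preferential rate Free applies instead.
The additional-duty order on 7469.91.44 targets Ravador, not Velovia; it does not apply.
Duty = $46,197.00 × 0% = $0.00.
Line 2 (6701.82.83, Merius, 3,869 units, $398,429.62):
Base rate for 6701.82.83 is $7.40/unit.
6701.82.83 has an FTA preferential rate, but origin Merius is not Velovia; base rate stands.
Duty = 3,869 × $7.40 = $28,630.60.
Line 3 (5887.03.93, Velovia, 2,381 units, $24,524.30):
Base rate for 5887.03.93 is 1.5% + $0.76/unit.
Origin Velovia qualifies under the Galia–Velovia agreement and 5887.03.93 is covered: preferential rate Free applies instead.
The additional-duty order on 5887.03.93 targets Ravador, not Velovia; it does not apply.
Duty = $24,524.30 × 0% = $0.00.
Line 4 (6239.90.34, Tyray, 478 units, $3,355.56):
Base rate for 6239.90.34 is 1% + $3.10/unit.
Duty = $3,355.56 × 1% + 478 × $3.10 = $1,515.36.
Total = $0.00 + $28,630.60 + $0.00 + $1,515.36 = $30,145.96.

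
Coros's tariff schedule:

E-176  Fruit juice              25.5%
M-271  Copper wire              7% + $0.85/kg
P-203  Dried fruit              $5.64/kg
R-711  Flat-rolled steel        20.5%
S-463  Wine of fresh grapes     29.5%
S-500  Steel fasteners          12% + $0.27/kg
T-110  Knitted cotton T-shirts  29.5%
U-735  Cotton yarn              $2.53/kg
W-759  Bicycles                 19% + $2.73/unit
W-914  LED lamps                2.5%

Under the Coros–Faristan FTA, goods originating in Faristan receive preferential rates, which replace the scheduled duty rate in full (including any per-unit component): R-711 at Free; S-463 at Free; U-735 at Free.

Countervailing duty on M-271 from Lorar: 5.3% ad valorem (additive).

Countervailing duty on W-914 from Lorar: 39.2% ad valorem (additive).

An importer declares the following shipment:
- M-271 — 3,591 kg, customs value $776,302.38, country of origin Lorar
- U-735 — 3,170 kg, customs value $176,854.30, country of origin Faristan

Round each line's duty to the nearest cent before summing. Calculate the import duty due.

$98,537.54

Line 1 (M-271, Lorar, 3,591 kg, $776,302.38):
Base rate for M-271 is 7% + $0.85/kg.
Additional duty on M-271 from Lorar: +5.3%. Applied ad valorem rate: 7% + 5.3% = 12.3%.
Duty = $776,302.38 × 12.3% + 3,591 × $0.85 = $98,537.54.
Line 2 (U-735, Faristan, 3,170 kg, $176,854.30):
Base rate for U-735 is $2.53/kg.
Origin Faristan qualifies under the Coros–Faristan agreement and U-735 is covered: preferential rate Free applies instead.
Duty = $176,854.30 × 0% = $0.00.
Total = $98,537.54 + $0.00 = $98,537.54.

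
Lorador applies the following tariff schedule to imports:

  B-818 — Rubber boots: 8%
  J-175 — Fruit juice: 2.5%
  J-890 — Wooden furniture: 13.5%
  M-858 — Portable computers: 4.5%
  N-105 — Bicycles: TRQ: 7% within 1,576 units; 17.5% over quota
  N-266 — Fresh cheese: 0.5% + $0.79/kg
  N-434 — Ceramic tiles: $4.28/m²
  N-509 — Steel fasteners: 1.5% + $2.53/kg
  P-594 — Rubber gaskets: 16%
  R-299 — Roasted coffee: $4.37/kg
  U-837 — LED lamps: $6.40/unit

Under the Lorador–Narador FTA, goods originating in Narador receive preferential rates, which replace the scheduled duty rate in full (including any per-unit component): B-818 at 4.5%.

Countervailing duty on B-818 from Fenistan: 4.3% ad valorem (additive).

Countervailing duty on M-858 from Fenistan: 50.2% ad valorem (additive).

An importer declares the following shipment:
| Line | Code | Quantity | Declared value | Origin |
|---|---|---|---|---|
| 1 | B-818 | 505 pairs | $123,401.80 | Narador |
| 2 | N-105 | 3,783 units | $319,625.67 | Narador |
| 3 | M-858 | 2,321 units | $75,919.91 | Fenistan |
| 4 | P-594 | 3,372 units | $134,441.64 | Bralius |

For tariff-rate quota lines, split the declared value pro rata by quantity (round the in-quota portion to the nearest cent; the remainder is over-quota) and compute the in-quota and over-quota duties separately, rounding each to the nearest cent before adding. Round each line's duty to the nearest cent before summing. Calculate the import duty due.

Line 1 (B-818, Narador, 505 pairs, $123,401.80):
Base rate for B-818 is 8%.
Origin Narador qualifies under the Lorador–Narador agreement and B-818 is covered: preferential rate 4.5% applies instead.
The additional-duty order on B-818 targets Fenistan, not Narador; it does not apply.
Duty = $123,401.80 × 4.5% = $5,553.08.
Line 2 (N-105, Narador, 3,783 units, $319,625.67):
Code N-105 is under a tariff-rate quota (threshold 1,576 units). In-quota: 1,576 units at 7%; over-quota: 2,207 units at 17.5%.
Pro-rata value split: in-quota = $319,625.67 × 1,576/3,783 = $133,156.24; over-quota = $319,625.67 − $133,156.24 = $186,469.43.
In-quota duty = $133,156.24 × 7% = $9,320.94. Over-quota duty = $186,469.43 × 17.5% = $32,632.15.
Line duty = $9,320.94 + $32,632.15 = $41,953.09.
Line 3 (M-858, Fenistan, 2,321 units, $75,919.91):
Base rate for M-858 is 4.5%.
Additional duty on M-858 from Fenistan: +50.2%. Applied ad valorem rate: 4.5% + 50.2% = 54.7%.
Duty = $75,919.91 × 54.7% = $41,528.19.
Line 4 (P-594, Bralius, 3,372 units, $134,441.64):
Base rate for P-594 is 16%.
Duty = $134,441.64 × 16% = $21,510.66.
Total = $5,553.08 + $41,953.09 + $41,528.19 + $21,510.66 = $110,545.02.

$110,545.02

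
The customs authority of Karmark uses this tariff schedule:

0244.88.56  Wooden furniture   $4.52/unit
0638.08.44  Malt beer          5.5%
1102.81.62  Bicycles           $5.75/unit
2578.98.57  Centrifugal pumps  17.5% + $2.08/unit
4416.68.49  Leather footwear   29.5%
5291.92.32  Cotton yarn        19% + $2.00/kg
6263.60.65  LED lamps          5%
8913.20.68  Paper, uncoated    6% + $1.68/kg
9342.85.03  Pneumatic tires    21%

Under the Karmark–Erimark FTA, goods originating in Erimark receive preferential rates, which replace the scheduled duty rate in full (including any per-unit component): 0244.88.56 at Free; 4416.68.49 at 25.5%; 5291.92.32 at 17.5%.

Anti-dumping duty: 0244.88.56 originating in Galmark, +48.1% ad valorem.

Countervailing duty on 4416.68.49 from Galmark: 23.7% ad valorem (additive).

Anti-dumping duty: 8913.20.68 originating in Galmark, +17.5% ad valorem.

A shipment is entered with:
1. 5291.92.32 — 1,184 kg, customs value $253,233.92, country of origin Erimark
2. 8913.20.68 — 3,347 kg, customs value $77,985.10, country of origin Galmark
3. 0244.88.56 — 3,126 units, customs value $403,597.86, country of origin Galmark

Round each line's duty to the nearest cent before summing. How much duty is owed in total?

$276,525.49

Line 1 (5291.92.32, Erimark, 1,184 kg, $253,233.92):
Base rate for 5291.92.32 is 19% + $2.00/kg.
Origin Erimark qualifies under the Karmark–Erimark agreement and 5291.92.32 is covered: preferential rate 17.5% applies instead.
Duty = $253,233.92 × 17.5% = $44,315.94.
Line 2 (8913.20.68, Galmark, 3,347 kg, $77,985.10):
Base rate for 8913.20.68 is 6% + $1.68/kg.
Additional duty on 8913.20.68 from Galmark: +17.5%. Applied ad valorem rate: 6% + 17.5% = 23.5%.
Duty = $77,985.10 × 23.5% + 3,347 × $1.68 = $23,949.46.
Line 3 (0244.88.56, Galmark, 3,126 units, $403,597.86):
Base rate for 0244.88.56 is $4.52/unit.
0244.88.56 has an FTA preferential rate, but origin Galmark is not Erimark; base rate stands.
Additional duty on 0244.88.56 from Galmark: +48.1% ad valorem. Applied ad valorem rate = 48.1%.
Duty = $403,597.86 × 48.1% + 3,126 × $4.52 = $208,260.09.
Total = $44,315.94 + $23,949.46 + $208,260.09 = $276,525.49.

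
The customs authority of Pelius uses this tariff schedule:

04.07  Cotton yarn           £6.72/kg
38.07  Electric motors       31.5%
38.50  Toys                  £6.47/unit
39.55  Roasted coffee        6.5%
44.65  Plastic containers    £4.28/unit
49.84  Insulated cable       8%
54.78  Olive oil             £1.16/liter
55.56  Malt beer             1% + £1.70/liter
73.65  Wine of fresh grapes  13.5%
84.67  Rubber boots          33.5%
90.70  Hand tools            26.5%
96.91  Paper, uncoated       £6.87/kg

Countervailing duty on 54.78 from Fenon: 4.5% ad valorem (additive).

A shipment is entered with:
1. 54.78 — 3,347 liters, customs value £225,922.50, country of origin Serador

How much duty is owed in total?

£3,882.52

Line 1 (54.78, Serador, 3,347 liters, £225,922.50):
Base rate for 54.78 is £1.16/liter.
The additional-duty order on 54.78 targets Fenon, not Serador; it does not apply.
Duty = 3,347 × £1.16 = £3,882.52.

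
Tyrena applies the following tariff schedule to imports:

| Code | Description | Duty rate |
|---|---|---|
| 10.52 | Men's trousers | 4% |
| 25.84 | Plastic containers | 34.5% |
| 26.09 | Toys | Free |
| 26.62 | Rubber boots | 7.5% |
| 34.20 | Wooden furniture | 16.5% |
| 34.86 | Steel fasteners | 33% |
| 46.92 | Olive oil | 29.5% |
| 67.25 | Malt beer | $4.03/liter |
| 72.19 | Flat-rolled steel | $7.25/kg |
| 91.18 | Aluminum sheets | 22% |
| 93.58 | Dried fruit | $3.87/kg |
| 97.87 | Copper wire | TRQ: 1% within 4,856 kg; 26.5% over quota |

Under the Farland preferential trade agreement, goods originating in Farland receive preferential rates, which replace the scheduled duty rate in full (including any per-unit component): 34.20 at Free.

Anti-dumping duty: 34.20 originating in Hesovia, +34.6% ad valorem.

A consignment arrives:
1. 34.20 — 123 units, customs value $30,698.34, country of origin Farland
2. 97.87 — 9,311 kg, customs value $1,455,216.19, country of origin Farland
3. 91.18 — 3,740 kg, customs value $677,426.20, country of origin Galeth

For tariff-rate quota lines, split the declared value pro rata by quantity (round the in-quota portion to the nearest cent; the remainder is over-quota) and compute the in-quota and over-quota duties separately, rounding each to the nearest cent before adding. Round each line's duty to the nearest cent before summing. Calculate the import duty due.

Line 1 (34.20, Farland, 123 units, $30,698.34):
Base rate for 34.20 is 16.5%.
Origin Farland qualifies under the Tyrena–Farland agreement and 34.20 is covered: preferential rate Free applies instead.
The additional-duty order on 34.20 targets Hesovia, not Farland; it does not apply.
Duty = $30,698.34 × 0% = $0.00.
Line 2 (97.87, Farland, 9,311 kg, $1,455,216.19):
Code 97.87 is under a tariff-rate quota (threshold 4,856 kg). In-quota: 4,856 kg at 1%; over-quota: 4,455 kg at 26.5%.
Pro-rata value split: in-quota = $1,455,216.19 × 4,856/9,311 = $758,944.24; over-quota = $1,455,216.19 − $758,944.24 = $696,271.95.
In-quota duty = $758,944.24 × 1% = $7,589.44. Over-quota duty = $696,271.95 × 26.5% = $184,512.07.
Line duty = $7,589.44 + $184,512.07 = $192,101.51.
Line 3 (91.18, Galeth, 3,740 kg, $677,426.20):
Base rate for 91.18 is 22%.
Duty = $677,426.20 × 22% = $149,033.76.
Total = $0.00 + $192,101.51 + $149,033.76 = $341,135.27.

$341,135.27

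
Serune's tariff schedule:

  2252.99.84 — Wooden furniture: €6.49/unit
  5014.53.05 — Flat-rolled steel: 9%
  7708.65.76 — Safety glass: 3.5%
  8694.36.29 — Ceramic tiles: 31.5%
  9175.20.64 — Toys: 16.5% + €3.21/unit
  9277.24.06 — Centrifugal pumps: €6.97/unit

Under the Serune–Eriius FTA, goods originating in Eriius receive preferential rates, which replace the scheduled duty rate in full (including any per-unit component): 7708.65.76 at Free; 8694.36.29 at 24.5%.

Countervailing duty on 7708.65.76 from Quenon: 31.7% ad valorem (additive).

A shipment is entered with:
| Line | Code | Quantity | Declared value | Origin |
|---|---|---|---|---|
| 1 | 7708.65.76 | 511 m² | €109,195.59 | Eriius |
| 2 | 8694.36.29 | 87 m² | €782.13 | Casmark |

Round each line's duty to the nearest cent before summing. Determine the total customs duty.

Line 1 (7708.65.76, Eriius, 511 m², €109,195.59):
Base rate for 7708.65.76 is 3.5%.
Origin Eriius qualifies under the Serune–Eriius agreement and 7708.65.76 is covered: preferential rate Free applies instead.
The additional-duty order on 7708.65.76 targets Quenon, not Eriius; it does not apply.
Duty = €109,195.59 × 0% = €0.00.
Line 2 (8694.36.29, Casmark, 87 m², €782.13):
Base rate for 8694.36.29 is 31.5%.
8694.36.29 has an FTA preferential rate, but origin Casmark is not Eriius; base rate stands.
Duty = €782.13 × 31.5% = €246.37.
Total = €0.00 + €246.37 = €246.37.

€246.37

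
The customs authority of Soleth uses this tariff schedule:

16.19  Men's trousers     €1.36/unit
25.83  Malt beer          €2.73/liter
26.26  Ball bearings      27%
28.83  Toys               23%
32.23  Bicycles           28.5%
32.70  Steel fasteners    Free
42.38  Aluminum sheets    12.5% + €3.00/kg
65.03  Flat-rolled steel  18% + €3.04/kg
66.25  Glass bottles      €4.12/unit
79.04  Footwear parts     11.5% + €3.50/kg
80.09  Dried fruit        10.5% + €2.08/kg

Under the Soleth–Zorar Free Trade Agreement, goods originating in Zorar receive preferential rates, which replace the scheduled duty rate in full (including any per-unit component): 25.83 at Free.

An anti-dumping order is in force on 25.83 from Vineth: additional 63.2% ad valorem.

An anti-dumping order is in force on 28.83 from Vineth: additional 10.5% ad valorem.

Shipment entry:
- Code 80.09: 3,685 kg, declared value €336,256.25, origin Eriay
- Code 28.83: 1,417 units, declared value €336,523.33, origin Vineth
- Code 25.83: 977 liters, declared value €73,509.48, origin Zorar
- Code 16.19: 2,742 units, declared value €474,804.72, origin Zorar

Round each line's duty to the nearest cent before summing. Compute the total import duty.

Line 1 (80.09, Eriay, 3,685 kg, €336,256.25):
Base rate for 80.09 is 10.5% + €2.08/kg.
Duty = €336,256.25 × 10.5% + 3,685 × €2.08 = €42,971.71.
Line 2 (28.83, Vineth, 1,417 units, €336,523.33):
Base rate for 28.83 is 23%.
Additional duty on 28.83 from Vineth: +10.5%. Applied ad valorem rate: 23% + 10.5% = 33.5%.
Duty = €336,523.33 × 33.5% = €112,735.32.
Line 3 (25.83, Zorar, 977 liters, €73,509.48):
Base rate for 25.83 is €2.73/liter.
Origin Zorar qualifies under the Soleth–Zorar agreement and 25.83 is covered: preferential rate Free applies instead.
The additional-duty order on 25.83 targets Vineth, not Zorar; it does not apply.
Duty = €73,509.48 × 0% = €0.00.
Line 4 (16.19, Zorar, 2,742 units, €474,804.72):
Base rate for 16.19 is €1.36/unit.
Origin Zorar is the FTA partner but 16.19 is not on the preference list; base rate stands.
Duty = 2,742 × €1.36 = €3,729.12.
Total = €42,971.71 + €112,735.32 + €0.00 + €3,729.12 = €159,436.15.

€159,436.15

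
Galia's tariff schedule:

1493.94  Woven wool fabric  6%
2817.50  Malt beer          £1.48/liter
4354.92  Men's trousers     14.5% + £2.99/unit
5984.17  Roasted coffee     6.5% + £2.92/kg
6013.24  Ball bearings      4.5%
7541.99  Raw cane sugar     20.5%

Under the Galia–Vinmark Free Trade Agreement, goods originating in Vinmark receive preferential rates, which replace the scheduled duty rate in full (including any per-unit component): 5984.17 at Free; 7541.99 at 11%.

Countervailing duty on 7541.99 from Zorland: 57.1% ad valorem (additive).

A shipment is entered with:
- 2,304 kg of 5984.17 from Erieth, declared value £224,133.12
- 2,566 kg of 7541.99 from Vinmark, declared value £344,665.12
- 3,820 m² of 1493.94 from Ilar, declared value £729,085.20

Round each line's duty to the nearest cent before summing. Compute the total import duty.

Line 1 (5984.17, Erieth, 2,304 kg, £224,133.12):
Base rate for 5984.17 is 6.5% + £2.92/kg.
5984.17 has an FTA preferential rate, but origin Erieth is not Vinmark; base rate stands.
Duty = £224,133.12 × 6.5% + 2,304 × £2.92 = £21,296.33.
Line 2 (7541.99, Vinmark, 2,566 kg, £344,665.12):
Base rate for 7541.99 is 20.5%.
Origin Vinmark qualifies under the Galia–Vinmark agreement and 7541.99 is covered: preferential rate 11% applies instead.
The additional-duty order on 7541.99 targets Zorland, not Vinmark; it does not apply.
Duty = £344,665.12 × 11% = £37,913.16.
Line 3 (1493.94, Ilar, 3,820 m², £729,085.20):
Base rate for 1493.94 is 6%.
Duty = £729,085.20 × 6% = £43,745.11.
Total = £21,296.33 + £37,913.16 + £43,745.11 = £102,954.60.

£102,954.60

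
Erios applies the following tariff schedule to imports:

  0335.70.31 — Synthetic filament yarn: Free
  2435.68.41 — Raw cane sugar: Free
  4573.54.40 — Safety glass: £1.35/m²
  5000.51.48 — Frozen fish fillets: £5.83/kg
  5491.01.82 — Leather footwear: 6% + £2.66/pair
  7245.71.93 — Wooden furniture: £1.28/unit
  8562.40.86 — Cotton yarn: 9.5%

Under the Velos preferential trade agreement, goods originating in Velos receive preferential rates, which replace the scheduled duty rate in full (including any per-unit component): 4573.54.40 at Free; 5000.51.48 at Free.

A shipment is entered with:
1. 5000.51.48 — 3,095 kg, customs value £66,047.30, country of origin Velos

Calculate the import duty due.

Line 1 (5000.51.48, Velos, 3,095 kg, £66,047.30):
Base rate for 5000.51.48 is £5.83/kg.
Origin Velos qualifies under the Erios–Velos agreement and 5000.51.48 is covered: preferential rate Free applies instead.
Duty = £66,047.30 × 0% = £0.00.

£0.00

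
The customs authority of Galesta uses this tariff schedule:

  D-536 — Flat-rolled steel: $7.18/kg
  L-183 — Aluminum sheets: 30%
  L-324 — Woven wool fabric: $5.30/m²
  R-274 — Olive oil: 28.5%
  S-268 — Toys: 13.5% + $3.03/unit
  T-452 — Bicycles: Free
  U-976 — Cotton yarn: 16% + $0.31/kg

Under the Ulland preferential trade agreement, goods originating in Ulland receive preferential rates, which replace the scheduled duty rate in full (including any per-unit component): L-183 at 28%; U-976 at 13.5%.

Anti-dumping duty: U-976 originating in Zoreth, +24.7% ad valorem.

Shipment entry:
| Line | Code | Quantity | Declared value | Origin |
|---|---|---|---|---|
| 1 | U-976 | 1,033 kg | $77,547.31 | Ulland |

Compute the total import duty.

Line 1 (U-976, Ulland, 1,033 kg, $77,547.31):
Base rate for U-976 is 16% + $0.31/kg.
Origin Ulland qualifies under the Galesta–Ulland agreement and U-976 is covered: preferential rate 13.5% applies instead.
The additional-duty order on U-976 targets Zoreth, not Ulland; it does not apply.
Duty = $77,547.31 × 13.5% = $10,468.89.

$10,468.89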